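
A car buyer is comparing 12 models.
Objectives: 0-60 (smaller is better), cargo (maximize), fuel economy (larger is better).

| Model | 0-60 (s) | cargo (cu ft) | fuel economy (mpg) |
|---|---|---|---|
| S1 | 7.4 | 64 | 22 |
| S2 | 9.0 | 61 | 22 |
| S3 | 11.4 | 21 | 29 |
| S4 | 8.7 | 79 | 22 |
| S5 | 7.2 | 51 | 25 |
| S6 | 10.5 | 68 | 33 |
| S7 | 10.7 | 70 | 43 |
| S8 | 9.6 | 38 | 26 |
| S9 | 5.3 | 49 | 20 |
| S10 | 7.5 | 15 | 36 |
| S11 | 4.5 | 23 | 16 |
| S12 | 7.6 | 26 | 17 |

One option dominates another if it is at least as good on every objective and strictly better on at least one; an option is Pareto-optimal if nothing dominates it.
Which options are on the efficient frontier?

S1: not dominated.
S2: dominated by S1 (0-60 7.4≤9.0, cargo 64≥61, fuel economy 22≥22).
S3: dominated by S6 (0-60 10.5≤11.4, cargo 68≥21, fuel economy 33≥29).
S4: not dominated (best cargo).
S5: not dominated.
S6: not dominated.
S7: not dominated (best fuel economy).
S8: not dominated.
S9: not dominated.
S10: not dominated.
S11: not dominated (best 0-60).
S12: dominated by S1 (0-60 7.4≤7.6, cargo 64≥26, fuel economy 22≥17).

S1, S4, S5, S6, S7, S8, S9, S10, S11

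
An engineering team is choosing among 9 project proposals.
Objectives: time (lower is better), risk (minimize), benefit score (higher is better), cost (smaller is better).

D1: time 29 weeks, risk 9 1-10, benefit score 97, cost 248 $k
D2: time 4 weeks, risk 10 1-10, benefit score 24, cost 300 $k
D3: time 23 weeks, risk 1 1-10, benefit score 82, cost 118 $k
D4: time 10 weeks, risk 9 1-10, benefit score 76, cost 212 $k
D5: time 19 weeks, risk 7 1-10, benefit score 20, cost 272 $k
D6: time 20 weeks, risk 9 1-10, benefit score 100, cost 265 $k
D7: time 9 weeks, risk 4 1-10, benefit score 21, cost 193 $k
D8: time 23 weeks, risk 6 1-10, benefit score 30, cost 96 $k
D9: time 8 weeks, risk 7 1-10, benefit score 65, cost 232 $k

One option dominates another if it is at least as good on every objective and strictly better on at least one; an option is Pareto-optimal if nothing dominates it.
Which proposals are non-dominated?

D1, D2, D3, D4, D6, D7, D8, D9

D1: not dominated.
D2: not dominated (best time).
D3: not dominated (best risk).
D4: not dominated.
D5: dominated by D7 (time 9≤19, risk 4≤7, benefit score 21≥20, cost 193≤272).
D6: not dominated (best benefit score).
D7: not dominated.
D8: not dominated (best cost).
D9: not dominated.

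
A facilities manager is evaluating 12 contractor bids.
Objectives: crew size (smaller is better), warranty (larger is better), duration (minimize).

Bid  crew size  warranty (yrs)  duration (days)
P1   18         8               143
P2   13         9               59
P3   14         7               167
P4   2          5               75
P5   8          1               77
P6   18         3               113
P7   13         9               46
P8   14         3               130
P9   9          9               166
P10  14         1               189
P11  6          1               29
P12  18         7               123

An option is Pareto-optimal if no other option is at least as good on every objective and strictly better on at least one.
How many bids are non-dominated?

P1: dominated by P2 (crew size 13≤18, warranty 9≥8, duration 59≤143).
P2: dominated by P7 (crew size 13≤13, warranty 9≥9, duration 46≤59).
P3: dominated by P2 (crew size 13≤14, warranty 9≥7, duration 59≤167).
P4: not dominated (best crew size).
P5: dominated by P4 (crew size 2≤8, warranty 5≥1, duration 75≤77).
P6: dominated by P2 (crew size 13≤18, warranty 9≥3, duration 59≤113).
P7: not dominated.
P8: dominated by P2 (crew size 13≤14, warranty 9≥3, duration 59≤130).
P9: not dominated.
P10: dominated by P2 (crew size 13≤14, warranty 9≥1, duration 59≤189).
P11: not dominated (best duration).
P12: dominated by P2 (crew size 13≤18, warranty 9≥7, duration 59≤123).
Pareto-optimal: P4, P7, P9, P11 → 4.

4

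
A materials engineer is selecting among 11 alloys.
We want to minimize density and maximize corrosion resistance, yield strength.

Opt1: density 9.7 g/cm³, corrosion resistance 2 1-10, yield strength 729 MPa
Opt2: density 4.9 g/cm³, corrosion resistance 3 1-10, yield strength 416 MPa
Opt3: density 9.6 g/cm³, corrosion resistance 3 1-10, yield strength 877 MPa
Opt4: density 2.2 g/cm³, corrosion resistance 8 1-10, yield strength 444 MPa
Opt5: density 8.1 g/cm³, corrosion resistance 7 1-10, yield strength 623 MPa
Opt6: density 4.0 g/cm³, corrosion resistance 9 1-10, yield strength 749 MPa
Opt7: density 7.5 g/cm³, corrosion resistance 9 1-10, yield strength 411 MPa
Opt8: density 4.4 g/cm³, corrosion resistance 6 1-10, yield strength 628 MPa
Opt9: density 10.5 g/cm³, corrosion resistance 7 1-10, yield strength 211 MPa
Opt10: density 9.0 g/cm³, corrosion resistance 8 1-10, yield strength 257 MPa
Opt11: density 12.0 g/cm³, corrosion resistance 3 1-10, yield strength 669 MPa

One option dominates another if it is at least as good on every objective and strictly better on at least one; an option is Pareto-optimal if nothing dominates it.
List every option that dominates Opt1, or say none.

Opt3: density 9.6≤9.7, corrosion resistance 3≥2, yield strength 877≥729 — dominates Opt1.
Opt6: density 4.0≤9.7, corrosion resistance 9≥2, yield strength 749≥729 — dominates Opt1.
Others (Opt2, Opt4, Opt5, Opt7, Opt8, Opt9, Opt10, Opt11) are each worse than Opt1 on at least one objective.

Opt3, Opt6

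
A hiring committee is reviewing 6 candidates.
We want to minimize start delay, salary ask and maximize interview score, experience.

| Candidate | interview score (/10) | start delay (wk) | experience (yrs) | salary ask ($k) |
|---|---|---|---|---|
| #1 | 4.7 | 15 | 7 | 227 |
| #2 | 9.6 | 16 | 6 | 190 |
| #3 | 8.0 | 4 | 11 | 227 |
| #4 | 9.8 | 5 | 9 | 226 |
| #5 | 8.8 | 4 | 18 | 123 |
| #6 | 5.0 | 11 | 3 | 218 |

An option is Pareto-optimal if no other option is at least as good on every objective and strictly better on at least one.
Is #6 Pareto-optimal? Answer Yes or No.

#5 vs #6: interview score 8.8≥5.0, start delay 4≤11, experience 18≥3, salary ask 123≤218 — #5 is at least as good on every objective and strictly better on at least one, so #5 dominates #6.

No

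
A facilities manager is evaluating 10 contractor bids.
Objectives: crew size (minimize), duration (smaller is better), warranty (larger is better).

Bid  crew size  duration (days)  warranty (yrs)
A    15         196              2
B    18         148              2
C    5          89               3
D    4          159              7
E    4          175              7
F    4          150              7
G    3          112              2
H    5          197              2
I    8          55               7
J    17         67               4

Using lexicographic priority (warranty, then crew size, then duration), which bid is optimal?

First maximize warranty: best is 7, kept {D, E, F, I}.
Then minimize crew size: best is 4, kept {D, E, F}.
Then minimize duration: best is 150, kept {F}.

F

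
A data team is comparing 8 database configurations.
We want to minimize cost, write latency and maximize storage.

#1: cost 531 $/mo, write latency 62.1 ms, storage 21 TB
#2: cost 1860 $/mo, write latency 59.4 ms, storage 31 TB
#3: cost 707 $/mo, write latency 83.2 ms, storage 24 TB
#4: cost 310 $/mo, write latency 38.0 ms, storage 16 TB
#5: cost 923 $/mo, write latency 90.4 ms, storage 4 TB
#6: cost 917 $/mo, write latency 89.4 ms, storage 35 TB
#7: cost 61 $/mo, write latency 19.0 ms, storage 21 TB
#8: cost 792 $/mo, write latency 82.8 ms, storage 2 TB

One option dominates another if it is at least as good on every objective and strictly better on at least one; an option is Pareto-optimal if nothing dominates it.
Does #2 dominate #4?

#2 vs #4: #2 is worse on cost (1860 vs 310), so it does not dominate #4.

No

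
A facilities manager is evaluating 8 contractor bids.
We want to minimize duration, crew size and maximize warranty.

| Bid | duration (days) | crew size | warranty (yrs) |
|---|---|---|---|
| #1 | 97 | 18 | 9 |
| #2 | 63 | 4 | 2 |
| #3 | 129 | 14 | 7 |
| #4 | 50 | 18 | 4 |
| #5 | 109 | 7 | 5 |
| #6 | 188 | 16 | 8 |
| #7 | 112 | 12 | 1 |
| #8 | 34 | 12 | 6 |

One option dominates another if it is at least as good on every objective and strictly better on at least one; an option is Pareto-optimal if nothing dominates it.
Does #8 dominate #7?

#8 vs #7: duration 34≤112, crew size 12≤12, warranty 6≥1 — #8 is at least as good on every objective with at least one strict improvement.

Yes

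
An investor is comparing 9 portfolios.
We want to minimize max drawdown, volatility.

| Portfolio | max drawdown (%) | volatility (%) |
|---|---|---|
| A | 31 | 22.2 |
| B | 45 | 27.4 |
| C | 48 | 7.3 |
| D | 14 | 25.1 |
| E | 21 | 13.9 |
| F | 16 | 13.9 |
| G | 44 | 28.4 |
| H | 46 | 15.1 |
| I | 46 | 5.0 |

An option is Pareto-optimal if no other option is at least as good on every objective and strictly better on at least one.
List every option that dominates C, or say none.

I: max drawdown 46≤48, volatility 5.0≤7.3 — dominates C.
Others (A, B, D, E, F, G, H) are each worse than C on at least one objective.

I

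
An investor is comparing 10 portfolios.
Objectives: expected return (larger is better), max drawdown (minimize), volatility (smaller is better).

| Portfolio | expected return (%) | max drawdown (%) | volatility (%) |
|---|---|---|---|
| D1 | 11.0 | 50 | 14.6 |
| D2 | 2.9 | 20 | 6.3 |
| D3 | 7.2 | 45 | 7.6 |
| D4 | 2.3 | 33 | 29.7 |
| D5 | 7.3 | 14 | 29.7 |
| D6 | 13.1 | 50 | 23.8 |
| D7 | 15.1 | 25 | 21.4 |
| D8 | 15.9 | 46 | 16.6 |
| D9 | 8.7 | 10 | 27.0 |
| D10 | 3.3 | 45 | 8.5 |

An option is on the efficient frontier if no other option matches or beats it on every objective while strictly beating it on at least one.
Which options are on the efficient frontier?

D1, D2, D3, D7, D8, D9

D1: not dominated.
D2: not dominated (best volatility).
D3: not dominated.
D4: dominated by D2 (expected return 2.9≥2.3, max drawdown 20≤33, volatility 6.3≤29.7).
D5: dominated by D9 (expected return 8.7≥7.3, max drawdown 10≤14, volatility 27.0≤29.7).
D6: dominated by D7 (expected return 15.1≥13.1, max drawdown 25≤50, volatility 21.4≤23.8).
D7: not dominated.
D8: not dominated (best expected return).
D9: not dominated (best max drawdown).
D10: dominated by D3 (expected return 7.2≥3.3, max drawdown 45≤45, volatility 7.6≤8.5).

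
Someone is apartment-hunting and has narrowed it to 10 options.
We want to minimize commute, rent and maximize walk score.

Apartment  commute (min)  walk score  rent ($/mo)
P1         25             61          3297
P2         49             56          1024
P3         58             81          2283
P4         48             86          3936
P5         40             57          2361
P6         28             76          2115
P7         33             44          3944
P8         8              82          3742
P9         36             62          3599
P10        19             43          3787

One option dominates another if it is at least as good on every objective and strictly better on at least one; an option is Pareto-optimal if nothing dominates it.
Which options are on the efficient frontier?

P1, P2, P3, P4, P6, P8

P1: not dominated.
P2: not dominated (best rent).
P3: not dominated.
P4: not dominated (best walk score).
P5: dominated by P6 (commute 28≤40, walk score 76≥57, rent 2115≤2361).
P6: not dominated.
P7: dominated by P1 (commute 25≤33, walk score 61≥44, rent 3297≤3944).
P8: not dominated (best commute).
P9: dominated by P6 (commute 28≤36, walk score 76≥62, rent 2115≤3599).
P10: dominated by P8 (commute 8≤19, walk score 82≥43, rent 3742≤3787).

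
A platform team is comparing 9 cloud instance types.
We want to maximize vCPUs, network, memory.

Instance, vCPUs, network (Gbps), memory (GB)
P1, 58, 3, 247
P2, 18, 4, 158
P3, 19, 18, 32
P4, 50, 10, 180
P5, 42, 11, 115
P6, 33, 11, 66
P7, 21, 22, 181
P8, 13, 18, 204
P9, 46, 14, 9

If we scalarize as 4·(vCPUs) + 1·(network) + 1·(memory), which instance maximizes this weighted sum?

P1

P1: 4·58 + 1·3 + 1·247 = 482
P2: 4·18 + 1·4 + 1·158 = 234
P3: 4·19 + 1·18 + 1·32 = 126
P4: 4·50 + 1·10 + 1·180 = 390
P5: 4·42 + 1·11 + 1·115 = 294
P6: 4·33 + 1·11 + 1·66 = 209
P7: 4·21 + 1·22 + 1·181 = 287
P8: 4·13 + 1·18 + 1·204 = 274
P9: 4·46 + 1·14 + 1·9 = 207
Highest: P1 at 482.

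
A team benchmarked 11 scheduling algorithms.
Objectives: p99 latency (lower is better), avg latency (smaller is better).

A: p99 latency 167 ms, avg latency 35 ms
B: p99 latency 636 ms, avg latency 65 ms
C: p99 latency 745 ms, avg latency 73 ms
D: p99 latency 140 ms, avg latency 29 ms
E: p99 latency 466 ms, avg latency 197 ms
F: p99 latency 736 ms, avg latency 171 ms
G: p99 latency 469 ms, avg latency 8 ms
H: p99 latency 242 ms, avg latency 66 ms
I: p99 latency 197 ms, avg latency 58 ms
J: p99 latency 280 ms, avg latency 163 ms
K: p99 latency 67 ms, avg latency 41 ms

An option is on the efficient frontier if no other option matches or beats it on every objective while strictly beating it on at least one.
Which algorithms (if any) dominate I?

A, D, K

A: p99 latency 167≤197, avg latency 35≤58 — dominates I.
D: p99 latency 140≤197, avg latency 29≤58 — dominates I.
K: p99 latency 67≤197, avg latency 41≤58 — dominates I.
Others (B, C, E, F, G, H, J) are each worse than I on at least one objective.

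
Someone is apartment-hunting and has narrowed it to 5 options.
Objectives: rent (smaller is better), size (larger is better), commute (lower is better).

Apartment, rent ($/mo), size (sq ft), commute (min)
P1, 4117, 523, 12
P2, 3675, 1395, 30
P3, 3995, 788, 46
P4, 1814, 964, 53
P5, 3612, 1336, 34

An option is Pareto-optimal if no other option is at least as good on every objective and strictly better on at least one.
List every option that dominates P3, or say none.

P2, P5

P2: rent 3675≤3995, size 1395≥788, commute 30≤46 — dominates P3.
P5: rent 3612≤3995, size 1336≥788, commute 34≤46 — dominates P3.
Others (P1, P4) are each worse than P3 on at least one objective.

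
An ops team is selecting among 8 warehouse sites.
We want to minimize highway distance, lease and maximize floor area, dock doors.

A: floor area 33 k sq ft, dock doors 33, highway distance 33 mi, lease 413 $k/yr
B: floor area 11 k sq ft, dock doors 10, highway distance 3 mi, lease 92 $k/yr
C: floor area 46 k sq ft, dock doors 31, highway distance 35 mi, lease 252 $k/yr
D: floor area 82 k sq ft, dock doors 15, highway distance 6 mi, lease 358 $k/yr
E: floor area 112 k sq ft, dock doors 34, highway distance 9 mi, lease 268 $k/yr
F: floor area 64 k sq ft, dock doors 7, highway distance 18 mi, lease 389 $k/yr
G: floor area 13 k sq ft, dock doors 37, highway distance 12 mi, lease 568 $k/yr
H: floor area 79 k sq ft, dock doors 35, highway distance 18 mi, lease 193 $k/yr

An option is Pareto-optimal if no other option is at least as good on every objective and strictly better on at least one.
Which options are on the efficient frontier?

B, D, E, G, H

A: dominated by E (floor area 112≥33, dock doors 34≥33, highway distance 9≤33, lease 268≤413).
B: not dominated (best highway distance).
C: dominated by H (floor area 79≥46, dock doors 35≥31, highway distance 18≤35, lease 193≤252).
D: not dominated.
E: not dominated (best floor area).
F: dominated by D (floor area 82≥64, dock doors 15≥7, highway distance 6≤18, lease 358≤389).
G: not dominated (best dock doors).
H: not dominated.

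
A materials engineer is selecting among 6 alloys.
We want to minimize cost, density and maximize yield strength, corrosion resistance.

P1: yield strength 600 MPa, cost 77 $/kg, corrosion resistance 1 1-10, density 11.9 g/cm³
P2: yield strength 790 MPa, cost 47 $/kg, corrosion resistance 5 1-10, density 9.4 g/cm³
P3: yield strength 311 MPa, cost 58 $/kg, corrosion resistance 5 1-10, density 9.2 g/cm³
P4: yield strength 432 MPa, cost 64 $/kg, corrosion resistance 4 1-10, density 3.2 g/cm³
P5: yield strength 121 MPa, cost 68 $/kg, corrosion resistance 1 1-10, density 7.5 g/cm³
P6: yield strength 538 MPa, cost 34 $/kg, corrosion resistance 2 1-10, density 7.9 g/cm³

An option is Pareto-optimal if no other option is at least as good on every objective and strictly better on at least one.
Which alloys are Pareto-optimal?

P1: dominated by P2 (yield strength 790≥600, cost 47≤77, corrosion resistance 5≥1, density 9.4≤11.9).
P2: not dominated (best yield strength).
P3: not dominated.
P4: not dominated (best density).
P5: dominated by P4 (yield strength 432≥121, cost 64≤68, corrosion resistance 4≥1, density 3.2≤7.5).
P6: not dominated (best cost).

P2, P3, P4, P6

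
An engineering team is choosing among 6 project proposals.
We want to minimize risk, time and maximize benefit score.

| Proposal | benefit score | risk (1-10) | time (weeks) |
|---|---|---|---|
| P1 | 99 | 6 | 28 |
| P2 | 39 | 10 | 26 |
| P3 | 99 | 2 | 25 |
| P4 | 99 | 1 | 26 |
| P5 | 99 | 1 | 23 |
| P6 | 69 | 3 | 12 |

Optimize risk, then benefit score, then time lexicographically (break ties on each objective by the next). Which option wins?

First minimize risk: best is 1, kept {P4, P5}.
Then maximize benefit score: best is 99, kept {P4, P5}.
Then minimize time: best is 23, kept {P5}.

P5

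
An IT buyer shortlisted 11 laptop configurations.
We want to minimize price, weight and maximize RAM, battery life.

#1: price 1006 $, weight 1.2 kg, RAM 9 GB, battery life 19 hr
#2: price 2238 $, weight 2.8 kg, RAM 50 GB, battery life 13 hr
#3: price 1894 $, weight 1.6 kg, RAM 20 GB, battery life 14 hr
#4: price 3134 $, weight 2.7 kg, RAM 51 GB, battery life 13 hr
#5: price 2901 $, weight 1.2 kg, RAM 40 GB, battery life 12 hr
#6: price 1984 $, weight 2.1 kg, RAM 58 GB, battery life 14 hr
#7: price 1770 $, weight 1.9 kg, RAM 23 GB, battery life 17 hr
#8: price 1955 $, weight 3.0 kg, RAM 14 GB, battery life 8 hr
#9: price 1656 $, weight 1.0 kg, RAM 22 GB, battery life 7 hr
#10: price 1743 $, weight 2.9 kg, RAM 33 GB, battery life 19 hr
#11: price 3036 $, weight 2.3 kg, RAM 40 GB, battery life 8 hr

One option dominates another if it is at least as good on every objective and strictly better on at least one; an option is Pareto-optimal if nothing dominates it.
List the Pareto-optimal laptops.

#1: not dominated (best price).
#2: dominated by #6 (price 1984≤2238, weight 2.1≤2.8, RAM 58≥50, battery life 14≥13).
#3: not dominated.
#4: dominated by #6 (price 1984≤3134, weight 2.1≤2.7, RAM 58≥51, battery life 14≥13).
#5: not dominated.
#6: not dominated (best RAM).
#7: not dominated.
#8: dominated by #3 (price 1894≤1955, weight 1.6≤3.0, RAM 20≥14, battery life 14≥8).
#9: not dominated (best weight).
#10: not dominated.
#11: dominated by #5 (price 2901≤3036, weight 1.2≤2.3, RAM 40≥40, battery life 12≥8).

#1, #3, #5, #6, #7, #9, #10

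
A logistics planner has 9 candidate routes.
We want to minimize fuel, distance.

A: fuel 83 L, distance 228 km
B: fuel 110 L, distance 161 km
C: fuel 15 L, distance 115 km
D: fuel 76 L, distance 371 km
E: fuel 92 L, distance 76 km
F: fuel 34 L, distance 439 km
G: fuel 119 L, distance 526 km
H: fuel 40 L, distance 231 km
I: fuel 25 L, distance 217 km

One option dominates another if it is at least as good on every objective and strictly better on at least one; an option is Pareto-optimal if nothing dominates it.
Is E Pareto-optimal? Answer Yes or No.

Yes

A: worse on distance (228 vs 76).
B: worse on fuel (110 vs 92).
C: worse on distance (115 vs 76).
D: worse on distance (371 vs 76).
F: worse on distance (439 vs 76).
G: worse on fuel (119 vs 92).
H: worse on distance (231 vs 76).
I: worse on distance (217 vs 76).
No option is at least as good as E on every objective and strictly better on one.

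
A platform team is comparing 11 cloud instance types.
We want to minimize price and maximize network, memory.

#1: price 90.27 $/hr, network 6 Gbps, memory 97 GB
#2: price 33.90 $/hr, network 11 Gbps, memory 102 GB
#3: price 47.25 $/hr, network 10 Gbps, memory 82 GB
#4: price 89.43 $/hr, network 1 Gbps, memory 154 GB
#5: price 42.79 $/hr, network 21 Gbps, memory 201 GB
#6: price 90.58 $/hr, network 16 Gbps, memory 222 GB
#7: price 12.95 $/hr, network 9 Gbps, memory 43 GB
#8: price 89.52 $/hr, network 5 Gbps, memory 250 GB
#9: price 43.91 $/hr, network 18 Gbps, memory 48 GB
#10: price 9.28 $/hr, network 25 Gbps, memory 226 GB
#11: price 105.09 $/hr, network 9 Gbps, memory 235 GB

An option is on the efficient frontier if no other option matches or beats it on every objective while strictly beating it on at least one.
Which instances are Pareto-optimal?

#1: dominated by #2 (price 33.90≤90.27, network 11≥6, memory 102≥97).
#2: dominated by #10 (price 9.28≤33.90, network 25≥11, memory 226≥102).
#3: dominated by #2 (price 33.90≤47.25, network 11≥10, memory 102≥82).
#4: dominated by #5 (price 42.79≤89.43, network 21≥1, memory 201≥154).
#5: dominated by #10 (price 9.28≤42.79, network 25≥21, memory 226≥201).
#6: dominated by #10 (price 9.28≤90.58, network 25≥16, memory 226≥222).
#7: dominated by #10 (price 9.28≤12.95, network 25≥9, memory 226≥43).
#8: not dominated (best memory).
#9: dominated by #5 (price 42.79≤43.91, network 21≥18, memory 201≥48).
#10: not dominated (best price).
#11: not dominated.

#8, #10, #11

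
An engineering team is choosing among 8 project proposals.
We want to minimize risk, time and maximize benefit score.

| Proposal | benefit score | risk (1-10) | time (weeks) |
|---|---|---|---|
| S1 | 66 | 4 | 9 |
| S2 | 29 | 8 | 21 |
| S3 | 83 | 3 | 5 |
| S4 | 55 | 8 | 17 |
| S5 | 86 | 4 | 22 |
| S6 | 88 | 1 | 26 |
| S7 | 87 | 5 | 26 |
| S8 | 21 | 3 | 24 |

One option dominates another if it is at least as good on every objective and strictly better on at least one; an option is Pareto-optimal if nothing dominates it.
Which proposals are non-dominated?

S3, S5, S6

S1: dominated by S3 (benefit score 83≥66, risk 3≤4, time 5≤9).
S2: dominated by S1 (benefit score 66≥29, risk 4≤8, time 9≤21).
S3: not dominated (best time).
S4: dominated by S1 (benefit score 66≥55, risk 4≤8, time 9≤17).
S5: not dominated.
S6: not dominated (best benefit score).
S7: dominated by S6 (benefit score 88≥87, risk 1≤5, time 26≤26).
S8: dominated by S3 (benefit score 83≥21, risk 3≤3, time 5≤24).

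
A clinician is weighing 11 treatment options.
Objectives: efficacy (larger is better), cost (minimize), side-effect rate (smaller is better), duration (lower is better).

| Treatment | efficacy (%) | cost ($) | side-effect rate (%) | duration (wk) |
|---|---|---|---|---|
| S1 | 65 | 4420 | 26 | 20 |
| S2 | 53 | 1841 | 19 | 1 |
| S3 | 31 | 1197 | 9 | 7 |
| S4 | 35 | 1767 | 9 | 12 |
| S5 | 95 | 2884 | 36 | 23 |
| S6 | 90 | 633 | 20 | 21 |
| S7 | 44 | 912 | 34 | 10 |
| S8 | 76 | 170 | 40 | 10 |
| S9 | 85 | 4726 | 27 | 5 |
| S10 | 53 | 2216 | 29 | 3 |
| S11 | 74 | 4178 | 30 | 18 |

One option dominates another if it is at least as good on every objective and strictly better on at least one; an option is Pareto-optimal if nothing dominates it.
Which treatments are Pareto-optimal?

S1, S2, S3, S4, S5, S6, S7, S8, S9, S11

S1: not dominated.
S2: not dominated (best duration).
S3: not dominated.
S4: not dominated.
S5: not dominated (best efficacy).
S6: not dominated.
S7: not dominated.
S8: not dominated (best cost).
S9: not dominated.
S10: dominated by S2 (efficacy 53≥53, cost 1841≤2216, side-effect rate 19≤29, duration 1≤3).
S11: not dominated.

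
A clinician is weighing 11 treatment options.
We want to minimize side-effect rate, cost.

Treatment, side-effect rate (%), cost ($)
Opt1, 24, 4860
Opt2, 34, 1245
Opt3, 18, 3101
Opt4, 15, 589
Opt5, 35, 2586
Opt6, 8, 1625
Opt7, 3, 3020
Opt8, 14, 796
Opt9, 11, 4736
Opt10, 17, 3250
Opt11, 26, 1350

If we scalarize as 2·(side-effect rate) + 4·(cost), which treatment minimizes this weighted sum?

Opt4

Opt1: 2·24 + 4·4860 = 19488
Opt2: 2·34 + 4·1245 = 5048
Opt3: 2·18 + 4·3101 = 12440
Opt4: 2·15 + 4·589 = 2386
Opt5: 2·35 + 4·2586 = 10414
Opt6: 2·8 + 4·1625 = 6516
Opt7: 2·3 + 4·3020 = 12086
Opt8: 2·14 + 4·796 = 3212
Opt9: 2·11 + 4·4736 = 18966
Opt10: 2·17 + 4·3250 = 13034
Opt11: 2·26 + 4·1350 = 5452
Lowest: Opt4 at 2386.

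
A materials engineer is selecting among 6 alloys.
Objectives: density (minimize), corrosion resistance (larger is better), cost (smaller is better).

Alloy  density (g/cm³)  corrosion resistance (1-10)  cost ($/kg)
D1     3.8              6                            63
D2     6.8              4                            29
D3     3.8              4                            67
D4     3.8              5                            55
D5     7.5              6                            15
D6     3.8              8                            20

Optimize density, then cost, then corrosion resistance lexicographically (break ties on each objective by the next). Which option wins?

D6

First minimize density: best is 3.8, kept {D1, D3, D4, D6}.
Then minimize cost: best is 20, kept {D6}.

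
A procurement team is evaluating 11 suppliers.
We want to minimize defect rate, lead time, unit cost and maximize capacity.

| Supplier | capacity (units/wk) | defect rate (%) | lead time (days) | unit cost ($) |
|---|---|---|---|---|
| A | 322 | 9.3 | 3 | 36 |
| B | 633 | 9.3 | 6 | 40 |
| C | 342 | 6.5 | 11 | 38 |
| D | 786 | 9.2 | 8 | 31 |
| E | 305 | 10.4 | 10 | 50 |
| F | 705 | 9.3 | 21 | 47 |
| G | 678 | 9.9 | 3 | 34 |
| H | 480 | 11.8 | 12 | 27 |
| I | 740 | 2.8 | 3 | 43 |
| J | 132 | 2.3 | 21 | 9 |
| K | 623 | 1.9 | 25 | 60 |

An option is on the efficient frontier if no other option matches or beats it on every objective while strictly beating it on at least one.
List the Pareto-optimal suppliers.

A: not dominated.
B: not dominated.
C: not dominated.
D: not dominated (best capacity).
E: dominated by A (capacity 322≥305, defect rate 9.3≤10.4, lead time 3≤10, unit cost 36≤50).
F: dominated by D (capacity 786≥705, defect rate 9.2≤9.3, lead time 8≤21, unit cost 31≤47).
G: not dominated.
H: not dominated.
I: not dominated.
J: not dominated (best unit cost).
K: not dominated (best defect rate).

A, B, C, D, G, H, I, J, K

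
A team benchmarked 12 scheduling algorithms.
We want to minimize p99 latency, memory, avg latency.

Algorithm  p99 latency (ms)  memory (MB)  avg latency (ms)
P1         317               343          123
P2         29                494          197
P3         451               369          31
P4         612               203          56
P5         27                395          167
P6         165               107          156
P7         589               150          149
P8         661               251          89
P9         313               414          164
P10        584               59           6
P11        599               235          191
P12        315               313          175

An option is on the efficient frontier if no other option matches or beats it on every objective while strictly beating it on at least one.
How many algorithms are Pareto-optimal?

5

P1: not dominated.
P2: dominated by P5 (p99 latency 27≤29, memory 395≤494, avg latency 167≤197).
P3: not dominated.
P4: dominated by P10 (p99 latency 584≤612, memory 59≤203, avg latency 6≤56).
P5: not dominated (best p99 latency).
P6: not dominated.
P7: dominated by P10 (p99 latency 584≤589, memory 59≤150, avg latency 6≤149).
P8: dominated by P4 (p99 latency 612≤661, memory 203≤251, avg latency 56≤89).
P9: dominated by P6 (p99 latency 165≤313, memory 107≤414, avg latency 156≤164).
P10: not dominated (best memory).
P11: dominated by P6 (p99 latency 165≤599, memory 107≤235, avg latency 156≤191).
P12: dominated by P6 (p99 latency 165≤315, memory 107≤313, avg latency 156≤175).
Pareto-optimal: P1, P3, P5, P6, P10 → 5.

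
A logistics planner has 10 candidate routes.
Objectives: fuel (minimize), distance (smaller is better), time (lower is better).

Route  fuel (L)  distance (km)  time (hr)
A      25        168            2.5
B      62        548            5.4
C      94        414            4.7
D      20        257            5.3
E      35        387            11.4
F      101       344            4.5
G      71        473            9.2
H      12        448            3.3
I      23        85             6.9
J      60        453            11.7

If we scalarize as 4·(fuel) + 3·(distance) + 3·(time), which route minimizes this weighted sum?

A: 4·25 + 3·168 + 3·2.5 = 611.5
B: 4·62 + 3·548 + 3·5.4 = 1908.2
C: 4·94 + 3·414 + 3·4.7 = 1632.1
D: 4·20 + 3·257 + 3·5.3 = 866.9
E: 4·35 + 3·387 + 3·11.4 = 1335.2
F: 4·101 + 3·344 + 3·4.5 = 1449.5
G: 4·71 + 3·473 + 3·9.2 = 1730.6
H: 4·12 + 3·448 + 3·3.3 = 1401.9
I: 4·23 + 3·85 + 3·6.9 = 367.7
J: 4·60 + 3·453 + 3·11.7 = 1634.1
Lowest: I at 367.7.

I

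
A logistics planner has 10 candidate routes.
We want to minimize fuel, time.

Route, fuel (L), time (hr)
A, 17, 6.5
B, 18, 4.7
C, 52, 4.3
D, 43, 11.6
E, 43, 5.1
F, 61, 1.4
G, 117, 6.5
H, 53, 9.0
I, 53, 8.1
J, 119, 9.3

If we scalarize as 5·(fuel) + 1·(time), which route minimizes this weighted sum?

A

A: 5·17 + 1·6.5 = 91.5
B: 5·18 + 1·4.7 = 94.7
C: 5·52 + 1·4.3 = 264.3
D: 5·43 + 1·11.6 = 226.6
E: 5·43 + 1·5.1 = 220.1
F: 5·61 + 1·1.4 = 306.4
G: 5·117 + 1·6.5 = 591.5
H: 5·53 + 1·9.0 = 274.0
I: 5·53 + 1·8.1 = 273.1
J: 5·119 + 1·9.3 = 604.3
Lowest: A at 91.5.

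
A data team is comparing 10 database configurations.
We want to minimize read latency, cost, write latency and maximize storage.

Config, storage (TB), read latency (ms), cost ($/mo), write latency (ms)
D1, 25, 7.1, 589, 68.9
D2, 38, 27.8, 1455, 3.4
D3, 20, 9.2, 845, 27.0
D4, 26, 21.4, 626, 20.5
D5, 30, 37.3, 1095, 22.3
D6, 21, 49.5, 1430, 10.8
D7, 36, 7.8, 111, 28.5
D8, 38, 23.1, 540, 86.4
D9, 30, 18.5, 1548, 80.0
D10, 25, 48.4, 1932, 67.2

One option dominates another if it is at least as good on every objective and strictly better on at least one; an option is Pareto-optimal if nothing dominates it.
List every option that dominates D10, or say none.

D2, D4, D5, D7

D2: storage 38≥25, read latency 27.8≤48.4, cost 1455≤1932, write latency 3.4≤67.2 — dominates D10.
D4: storage 26≥25, read latency 21.4≤48.4, cost 626≤1932, write latency 20.5≤67.2 — dominates D10.
D5: storage 30≥25, read latency 37.3≤48.4, cost 1095≤1932, write latency 22.3≤67.2 — dominates D10.
D7: storage 36≥25, read latency 7.8≤48.4, cost 111≤1932, write latency 28.5≤67.2 — dominates D10.
Others (D1, D3, D6, D8, D9) are each worse than D10 on at least one objective.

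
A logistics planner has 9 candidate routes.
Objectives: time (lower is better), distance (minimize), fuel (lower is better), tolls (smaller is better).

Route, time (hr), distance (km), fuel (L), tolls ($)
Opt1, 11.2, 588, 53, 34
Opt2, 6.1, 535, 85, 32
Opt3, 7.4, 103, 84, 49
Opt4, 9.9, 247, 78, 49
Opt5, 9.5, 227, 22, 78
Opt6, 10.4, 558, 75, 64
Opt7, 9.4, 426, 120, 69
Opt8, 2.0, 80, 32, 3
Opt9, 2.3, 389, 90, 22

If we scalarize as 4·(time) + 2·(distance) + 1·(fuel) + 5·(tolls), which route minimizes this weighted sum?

Opt1: 4·11.2 + 2·588 + 1·53 + 5·34 = 1443.8
Opt2: 4·6.1 + 2·535 + 1·85 + 5·32 = 1339.4
Opt3: 4·7.4 + 2·103 + 1·84 + 5·49 = 564.6
Opt4: 4·9.9 + 2·247 + 1·78 + 5·49 = 856.6
Opt5: 4·9.5 + 2·227 + 1·22 + 5·78 = 904.0
Opt6: 4·10.4 + 2·558 + 1·75 + 5·64 = 1552.6
Opt7: 4·9.4 + 2·426 + 1·120 + 5·69 = 1354.6
Opt8: 4·2.0 + 2·80 + 1·32 + 5·3 = 215.0
Opt9: 4·2.3 + 2·389 + 1·90 + 5·22 = 987.2
Lowest: Opt8 at 215.0.

Opt8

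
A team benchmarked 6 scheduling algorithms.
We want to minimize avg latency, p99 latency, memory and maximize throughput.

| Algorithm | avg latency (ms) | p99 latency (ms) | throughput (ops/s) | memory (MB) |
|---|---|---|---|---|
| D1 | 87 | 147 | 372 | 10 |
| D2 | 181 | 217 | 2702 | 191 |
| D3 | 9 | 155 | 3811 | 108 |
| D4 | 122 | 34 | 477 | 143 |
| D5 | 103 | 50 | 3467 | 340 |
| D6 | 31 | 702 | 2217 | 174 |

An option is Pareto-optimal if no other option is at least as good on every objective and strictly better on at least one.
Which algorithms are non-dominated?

D1, D3, D4, D5

D1: not dominated (best memory).
D2: dominated by D3 (avg latency 9≤181, p99 latency 155≤217, throughput 3811≥2702, memory 108≤191).
D3: not dominated (best avg latency).
D4: not dominated (best p99 latency).
D5: not dominated.
D6: dominated by D3 (avg latency 9≤31, p99 latency 155≤702, throughput 3811≥2217, memory 108≤174).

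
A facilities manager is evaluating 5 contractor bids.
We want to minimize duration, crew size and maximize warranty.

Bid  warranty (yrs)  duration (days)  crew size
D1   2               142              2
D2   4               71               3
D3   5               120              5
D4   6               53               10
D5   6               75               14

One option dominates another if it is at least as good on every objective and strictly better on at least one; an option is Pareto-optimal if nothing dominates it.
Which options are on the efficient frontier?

D1: not dominated (best crew size).
D2: not dominated.
D3: not dominated.
D4: not dominated (best duration).
D5: dominated by D4 (warranty 6≥6, duration 53≤75, crew size 10≤14).

D1, D2, D3, D4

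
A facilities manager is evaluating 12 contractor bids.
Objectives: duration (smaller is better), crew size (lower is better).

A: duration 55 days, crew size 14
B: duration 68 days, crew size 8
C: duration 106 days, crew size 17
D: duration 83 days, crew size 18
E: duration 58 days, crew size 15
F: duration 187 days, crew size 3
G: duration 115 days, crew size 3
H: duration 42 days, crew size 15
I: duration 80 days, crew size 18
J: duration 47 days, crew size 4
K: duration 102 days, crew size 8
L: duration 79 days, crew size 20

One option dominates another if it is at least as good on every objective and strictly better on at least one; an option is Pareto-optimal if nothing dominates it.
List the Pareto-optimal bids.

A: dominated by J (duration 47≤55, crew size 4≤14).
B: dominated by J (duration 47≤68, crew size 4≤8).
C: dominated by A (duration 55≤106, crew size 14≤17).
D: dominated by A (duration 55≤83, crew size 14≤18).
E: dominated by A (duration 55≤58, crew size 14≤15).
F: dominated by G (duration 115≤187, crew size 3≤3).
G: not dominated.
H: not dominated (best duration).
I: dominated by A (duration 55≤80, crew size 14≤18).
J: not dominated.
K: dominated by B (duration 68≤102, crew size 8≤8).
L: dominated by A (duration 55≤79, crew size 14≤20).

G, H, J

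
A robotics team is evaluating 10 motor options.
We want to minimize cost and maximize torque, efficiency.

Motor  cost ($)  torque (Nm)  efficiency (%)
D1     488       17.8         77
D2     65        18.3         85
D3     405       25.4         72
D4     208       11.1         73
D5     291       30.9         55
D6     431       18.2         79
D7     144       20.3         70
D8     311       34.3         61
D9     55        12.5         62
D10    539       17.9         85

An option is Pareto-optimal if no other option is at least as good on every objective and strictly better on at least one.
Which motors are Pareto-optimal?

D2, D3, D5, D7, D8, D9

D1: dominated by D2 (cost 65≤488, torque 18.3≥17.8, efficiency 85≥77).
D2: not dominated.
D3: not dominated.
D4: dominated by D2 (cost 65≤208, torque 18.3≥11.1, efficiency 85≥73).
D5: not dominated.
D6: dominated by D2 (cost 65≤431, torque 18.3≥18.2, efficiency 85≥79).
D7: not dominated.
D8: not dominated (best torque).
D9: not dominated (best cost).
D10: dominated by D2 (cost 65≤539, torque 18.3≥17.9, efficiency 85≥85).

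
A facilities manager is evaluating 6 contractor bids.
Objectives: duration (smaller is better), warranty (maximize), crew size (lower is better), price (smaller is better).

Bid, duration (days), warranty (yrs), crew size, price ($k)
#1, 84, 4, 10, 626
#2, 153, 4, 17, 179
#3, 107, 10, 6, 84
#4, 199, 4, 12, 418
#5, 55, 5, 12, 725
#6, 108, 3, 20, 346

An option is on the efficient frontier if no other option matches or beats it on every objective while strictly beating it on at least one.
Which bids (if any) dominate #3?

#1: worse on warranty (4 vs 10).
#2: worse on duration (153 vs 107).
#4: worse on duration (199 vs 107).
#5: worse on warranty (5 vs 10).
#6: worse on duration (108 vs 107).
No option dominates #3.

none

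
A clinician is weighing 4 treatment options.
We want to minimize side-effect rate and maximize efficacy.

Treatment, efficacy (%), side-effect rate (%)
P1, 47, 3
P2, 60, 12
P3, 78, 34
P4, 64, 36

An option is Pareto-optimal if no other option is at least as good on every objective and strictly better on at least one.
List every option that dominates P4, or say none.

P3

P3: efficacy 78≥64, side-effect rate 34≤36 — dominates P4.
Others (P1, P2) are each worse than P4 on at least one objective.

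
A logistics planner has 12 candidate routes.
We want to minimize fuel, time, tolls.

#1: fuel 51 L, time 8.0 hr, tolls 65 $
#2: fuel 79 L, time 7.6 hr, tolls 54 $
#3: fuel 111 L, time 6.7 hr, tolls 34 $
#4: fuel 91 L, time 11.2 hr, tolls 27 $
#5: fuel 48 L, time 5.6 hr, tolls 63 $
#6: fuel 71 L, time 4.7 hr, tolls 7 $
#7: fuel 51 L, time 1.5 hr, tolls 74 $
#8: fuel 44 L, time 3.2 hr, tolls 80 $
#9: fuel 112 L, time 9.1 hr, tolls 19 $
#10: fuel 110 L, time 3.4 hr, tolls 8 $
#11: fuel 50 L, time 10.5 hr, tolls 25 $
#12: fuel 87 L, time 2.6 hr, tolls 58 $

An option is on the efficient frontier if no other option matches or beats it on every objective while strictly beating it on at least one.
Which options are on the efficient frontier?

#1: dominated by #5 (fuel 48≤51, time 5.6≤8.0, tolls 63≤65).
#2: dominated by #6 (fuel 71≤79, time 4.7≤7.6, tolls 7≤54).
#3: dominated by #6 (fuel 71≤111, time 4.7≤6.7, tolls 7≤34).
#4: dominated by #6 (fuel 71≤91, time 4.7≤11.2, tolls 7≤27).
#5: not dominated.
#6: not dominated (best tolls).
#7: not dominated (best time).
#8: not dominated (best fuel).
#9: dominated by #6 (fuel 71≤112, time 4.7≤9.1, tolls 7≤19).
#10: not dominated.
#11: not dominated.
#12: not dominated.

#5, #6, #7, #8, #10, #11, #12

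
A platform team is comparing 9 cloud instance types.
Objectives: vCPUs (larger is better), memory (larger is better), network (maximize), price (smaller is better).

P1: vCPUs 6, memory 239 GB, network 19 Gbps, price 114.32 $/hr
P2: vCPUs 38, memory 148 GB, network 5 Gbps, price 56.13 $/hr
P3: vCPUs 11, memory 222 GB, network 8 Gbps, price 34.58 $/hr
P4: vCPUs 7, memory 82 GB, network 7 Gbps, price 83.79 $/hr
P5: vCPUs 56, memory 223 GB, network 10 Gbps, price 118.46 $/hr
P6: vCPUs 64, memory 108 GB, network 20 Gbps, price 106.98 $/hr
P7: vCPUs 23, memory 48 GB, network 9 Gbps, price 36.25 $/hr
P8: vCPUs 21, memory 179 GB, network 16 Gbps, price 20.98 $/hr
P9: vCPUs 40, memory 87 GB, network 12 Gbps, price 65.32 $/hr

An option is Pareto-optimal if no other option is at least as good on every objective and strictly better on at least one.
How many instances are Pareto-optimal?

P1: not dominated (best memory).
P2: not dominated.
P3: not dominated.
P4: dominated by P3 (vCPUs 11≥7, memory 222≥82, network 8≥7, price 34.58≤83.79).
P5: not dominated.
P6: not dominated (best vCPUs).
P7: not dominated.
P8: not dominated (best price).
P9: not dominated.
Pareto-optimal: P1, P2, P3, P5, P6, P7, P8, P9 → 8.

8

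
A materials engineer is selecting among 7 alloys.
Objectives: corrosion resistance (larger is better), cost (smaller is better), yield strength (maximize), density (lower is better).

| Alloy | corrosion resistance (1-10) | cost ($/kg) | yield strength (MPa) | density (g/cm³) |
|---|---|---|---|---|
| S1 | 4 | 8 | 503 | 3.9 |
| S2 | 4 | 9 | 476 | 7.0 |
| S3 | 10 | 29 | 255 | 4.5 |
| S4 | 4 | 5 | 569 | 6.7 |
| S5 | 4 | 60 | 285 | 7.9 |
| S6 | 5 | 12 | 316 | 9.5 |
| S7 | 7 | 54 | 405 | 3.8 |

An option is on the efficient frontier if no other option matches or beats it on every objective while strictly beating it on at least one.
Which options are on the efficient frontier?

S1: not dominated.
S2: dominated by S1 (corrosion resistance 4≥4, cost 8≤9, yield strength 503≥476, density 3.9≤7.0).
S3: not dominated (best corrosion resistance).
S4: not dominated (best cost).
S5: dominated by S1 (corrosion resistance 4≥4, cost 8≤60, yield strength 503≥285, density 3.9≤7.9).
S6: not dominated.
S7: not dominated (best density).

S1, S3, S4, S6, S7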